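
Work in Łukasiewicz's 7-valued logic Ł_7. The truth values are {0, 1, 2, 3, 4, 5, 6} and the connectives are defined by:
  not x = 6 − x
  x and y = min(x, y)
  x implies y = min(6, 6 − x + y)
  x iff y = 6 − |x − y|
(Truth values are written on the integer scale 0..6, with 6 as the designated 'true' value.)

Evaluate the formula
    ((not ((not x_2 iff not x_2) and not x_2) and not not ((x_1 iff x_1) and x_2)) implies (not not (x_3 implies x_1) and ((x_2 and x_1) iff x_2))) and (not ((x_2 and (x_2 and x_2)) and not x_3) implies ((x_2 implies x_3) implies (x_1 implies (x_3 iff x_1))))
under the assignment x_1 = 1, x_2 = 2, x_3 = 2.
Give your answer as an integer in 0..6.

not x_2 = not 2 = 4
not x_2 = not 2 = 4
not x_2 iff not x_2 = 4 iff 4 = 6
not x_2 = not 2 = 4
(not x_2 iff not x_2) and not x_2 = 6 and 4 = 4
not ((not x_2 iff not x_2) and not x_2) = not 4 = 2
x_1 iff x_1 = 1 iff 1 = 6
(x_1 iff x_1) and x_2 = 6 and 2 = 2
not ((x_1 iff x_1) and x_2) = not 2 = 4
not not ((x_1 iff x_1) and x_2) = not 4 = 2
not ((not x_2 iff not x_2) and not x_2) and not not ((x_1 iff x_1) and x_2) = 2 and 2 = 2
x_3 implies x_1 = 2 implies 1 = 5
not (x_3 implies x_1) = not 5 = 1
not not (x_3 implies x_1) = not 1 = 5
x_2 and x_1 = 2 and 1 = 1
(x_2 and x_1) iff x_2 = 1 iff 2 = 5
not not (x_3 implies x_1) and ((x_2 and x_1) iff x_2) = 5 and 5 = 5
(not ((not x_2 iff not x_2) and not x_2) and not not ((x_1 iff x_1) and x_2)) implies (not not (x_3 implies x_1) and ((x_2 and x_1) iff x_2)) = 2 implies 5 = 6
x_2 and x_2 = 2 and 2 = 2
x_2 and (x_2 and x_2) = 2 and 2 = 2
not x_3 = not 2 = 4
(x_2 and (x_2 and x_2)) and not x_3 = 2 and 4 = 2
not ((x_2 and (x_2 and x_2)) and not x_3) = not 2 = 4
x_2 implies x_3 = 2 implies 2 = 6
x_3 iff x_1 = 2 iff 1 = 5
x_1 implies (x_3 iff x_1) = 1 implies 5 = 6
(x_2 implies x_3) implies (x_1 implies (x_3 iff x_1)) = 6 implies 6 = 6
not ((x_2 and (x_2 and x_2)) and not x_3) implies ((x_2 implies x_3) implies (x_1 implies (x_3 iff x_1))) = 4 implies 6 = 6
((not ((not x_2 iff not x_2) and not x_2) and not not ((x_1 iff x_1) and x_2)) implies (not not (x_3 implies x_1) and ((x_2 and x_1) iff x_2))) and (not ((x_2 and (x_2 and x_2)) and not x_3) implies ((x_2 implies x_3) implies (x_1 implies (x_3 iff x_1)))) = 6 and 6 = 6

6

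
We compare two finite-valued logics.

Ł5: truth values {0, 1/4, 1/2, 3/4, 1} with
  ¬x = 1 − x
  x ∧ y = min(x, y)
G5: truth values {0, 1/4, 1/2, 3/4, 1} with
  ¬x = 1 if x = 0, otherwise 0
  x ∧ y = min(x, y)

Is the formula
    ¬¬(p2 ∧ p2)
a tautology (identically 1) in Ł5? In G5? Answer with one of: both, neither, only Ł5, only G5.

In Ł5: at p2 = 0 the value is 0 — not a tautology.
In G5: at p2 = 0 the value is 0 — not a tautology.

neither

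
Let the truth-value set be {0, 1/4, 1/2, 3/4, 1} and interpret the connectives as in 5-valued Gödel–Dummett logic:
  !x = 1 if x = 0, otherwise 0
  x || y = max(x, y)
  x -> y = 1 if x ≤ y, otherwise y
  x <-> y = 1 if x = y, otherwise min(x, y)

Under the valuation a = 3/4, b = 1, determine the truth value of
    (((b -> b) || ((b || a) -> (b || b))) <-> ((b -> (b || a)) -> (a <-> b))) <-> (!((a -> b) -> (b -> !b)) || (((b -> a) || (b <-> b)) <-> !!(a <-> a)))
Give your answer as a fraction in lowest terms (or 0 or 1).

3/4

b -> b = 1 -> 1 = 1
b || a = 1 || 3/4 = 1
b || b = 1 || 1 = 1
(b || a) -> (b || b) = 1 -> 1 = 1
(b -> b) || ((b || a) -> (b || b)) = 1 || 1 = 1
b || a = 1 || 3/4 = 1
b -> (b || a) = 1 -> 1 = 1
a <-> b = 3/4 <-> 1 = 3/4
(b -> (b || a)) -> (a <-> b) = 1 -> 3/4 = 3/4
((b -> b) || ((b || a) -> (b || b))) <-> ((b -> (b || a)) -> (a <-> b)) = 1 <-> 3/4 = 3/4
a -> b = 3/4 -> 1 = 1
!b = !1 = 0
b -> !b = 1 -> 0 = 0
(a -> b) -> (b -> !b) = 1 -> 0 = 0
!((a -> b) -> (b -> !b)) = !0 = 1
b -> a = 1 -> 3/4 = 3/4
b <-> b = 1 <-> 1 = 1
(b -> a) || (b <-> b) = 3/4 || 1 = 1
a <-> a = 3/4 <-> 3/4 = 1
!(a <-> a) = !1 = 0
!!(a <-> a) = !0 = 1
((b -> a) || (b <-> b)) <-> !!(a <-> a) = 1 <-> 1 = 1
!((a -> b) -> (b -> !b)) || (((b -> a) || (b <-> b)) <-> !!(a <-> a)) = 1 || 1 = 1
(((b -> b) || ((b || a) -> (b || b))) <-> ((b -> (b || a)) -> (a <-> b))) <-> (!((a -> b) -> (b -> !b)) || (((b -> a) || (b <-> b)) <-> !!(a <-> a))) = 3/4 <-> 1 = 3/4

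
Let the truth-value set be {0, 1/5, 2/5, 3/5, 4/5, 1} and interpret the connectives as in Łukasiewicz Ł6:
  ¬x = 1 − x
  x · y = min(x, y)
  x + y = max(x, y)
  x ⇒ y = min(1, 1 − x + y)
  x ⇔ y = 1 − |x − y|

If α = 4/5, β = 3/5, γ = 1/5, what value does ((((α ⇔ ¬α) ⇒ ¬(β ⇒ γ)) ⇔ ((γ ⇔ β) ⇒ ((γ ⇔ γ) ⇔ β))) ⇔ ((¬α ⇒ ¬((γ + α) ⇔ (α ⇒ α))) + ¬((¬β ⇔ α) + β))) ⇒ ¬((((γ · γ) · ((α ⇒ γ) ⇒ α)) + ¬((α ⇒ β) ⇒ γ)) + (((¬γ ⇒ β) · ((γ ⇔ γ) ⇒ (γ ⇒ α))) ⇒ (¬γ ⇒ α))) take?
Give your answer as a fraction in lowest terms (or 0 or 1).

¬α = ¬4/5 = 1/5
α ⇔ ¬α = 4/5 ⇔ 1/5 = 2/5
β ⇒ γ = 3/5 ⇒ 1/5 = 3/5
¬(β ⇒ γ) = ¬3/5 = 2/5
(α ⇔ ¬α) ⇒ ¬(β ⇒ γ) = 2/5 ⇒ 2/5 = 1
γ ⇔ β = 1/5 ⇔ 3/5 = 3/5
γ ⇔ γ = 1/5 ⇔ 1/5 = 1
(γ ⇔ γ) ⇔ β = 1 ⇔ 3/5 = 3/5
(γ ⇔ β) ⇒ ((γ ⇔ γ) ⇔ β) = 3/5 ⇒ 3/5 = 1
((α ⇔ ¬α) ⇒ ¬(β ⇒ γ)) ⇔ ((γ ⇔ β) ⇒ ((γ ⇔ γ) ⇔ β)) = 1 ⇔ 1 = 1
¬α = ¬4/5 = 1/5
γ + α = 1/5 + 4/5 = 4/5
α ⇒ α = 4/5 ⇒ 4/5 = 1
(γ + α) ⇔ (α ⇒ α) = 4/5 ⇔ 1 = 4/5
¬((γ + α) ⇔ (α ⇒ α)) = ¬4/5 = 1/5
¬α ⇒ ¬((γ + α) ⇔ (α ⇒ α)) = 1/5 ⇒ 1/5 = 1
¬β = ¬3/5 = 2/5
¬β ⇔ α = 2/5 ⇔ 4/5 = 3/5
(¬β ⇔ α) + β = 3/5 + 3/5 = 3/5
¬((¬β ⇔ α) + β) = ¬3/5 = 2/5
(¬α ⇒ ¬((γ + α) ⇔ (α ⇒ α))) + ¬((¬β ⇔ α) + β) = 1 + 2/5 = 1
(((α ⇔ ¬α) ⇒ ¬(β ⇒ γ)) ⇔ ((γ ⇔ β) ⇒ ((γ ⇔ γ) ⇔ β))) ⇔ ((¬α ⇒ ¬((γ + α) ⇔ (α ⇒ α))) + ¬((¬β ⇔ α) + β)) = 1 ⇔ 1 = 1
γ · γ = 1/5 · 1/5 = 1/5
α ⇒ γ = 4/5 ⇒ 1/5 = 2/5
(α ⇒ γ) ⇒ α = 2/5 ⇒ 4/5 = 1
(γ · γ) · ((α ⇒ γ) ⇒ α) = 1/5 · 1 = 1/5
α ⇒ β = 4/5 ⇒ 3/5 = 4/5
(α ⇒ β) ⇒ γ = 4/5 ⇒ 1/5 = 2/5
¬((α ⇒ β) ⇒ γ) = ¬2/5 = 3/5
((γ · γ) · ((α ⇒ γ) ⇒ α)) + ¬((α ⇒ β) ⇒ γ) = 1/5 + 3/5 = 3/5
¬γ = ¬1/5 = 4/5
¬γ ⇒ β = 4/5 ⇒ 3/5 = 4/5
γ ⇔ γ = 1/5 ⇔ 1/5 = 1
γ ⇒ α = 1/5 ⇒ 4/5 = 1
(γ ⇔ γ) ⇒ (γ ⇒ α) = 1 ⇒ 1 = 1
(¬γ ⇒ β) · ((γ ⇔ γ) ⇒ (γ ⇒ α)) = 4/5 · 1 = 4/5
¬γ = ¬1/5 = 4/5
¬γ ⇒ α = 4/5 ⇒ 4/5 = 1
((¬γ ⇒ β) · ((γ ⇔ γ) ⇒ (γ ⇒ α))) ⇒ (¬γ ⇒ α) = 4/5 ⇒ 1 = 1
(((γ · γ) · ((α ⇒ γ) ⇒ α)) + ¬((α ⇒ β) ⇒ γ)) + (((¬γ ⇒ β) · ((γ ⇔ γ) ⇒ (γ ⇒ α))) ⇒ (¬γ ⇒ α)) = 3/5 + 1 = 1
¬((((γ · γ) · ((α ⇒ γ) ⇒ α)) + ¬((α ⇒ β) ⇒ γ)) + (((¬γ ⇒ β) · ((γ ⇔ γ) ⇒ (γ ⇒ α))) ⇒ (¬γ ⇒ α))) = ¬1 = 0
((((α ⇔ ¬α) ⇒ ¬(β ⇒ γ)) ⇔ ((γ ⇔ β) ⇒ ((γ ⇔ γ) ⇔ β))) ⇔ ((¬α ⇒ ¬((γ + α) ⇔ (α ⇒ α))) + ¬((¬β ⇔ α) + β))) ⇒ ¬((((γ · γ) · ((α ⇒ γ) ⇒ α)) + ¬((α ⇒ β) ⇒ γ)) + (((¬γ ⇒ β) · ((γ ⇔ γ) ⇒ (γ ⇒ α))) ⇒ (¬γ ⇒ α))) = 1 ⇒ 0 = 0

0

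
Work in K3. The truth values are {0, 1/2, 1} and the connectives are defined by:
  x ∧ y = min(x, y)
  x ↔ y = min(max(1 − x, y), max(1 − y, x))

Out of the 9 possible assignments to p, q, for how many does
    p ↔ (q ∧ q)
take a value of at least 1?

2

p = 0, q = 0 ↦ 1  ≥
p = 0, q = 1/2 ↦ 1/2  <
p = 0, q = 1 ↦ 0  <
p = 1/2, q = 0 ↦ 1/2  <
p = 1/2, q = 1/2 ↦ 1/2  <
p = 1/2, q = 1 ↦ 1/2  <
p = 1, q = 0 ↦ 0  <
p = 1, q = 1/2 ↦ 1/2  <
p = 1, q = 1 ↦ 1  ≥
So 2 of the 9 assignments meet the threshold.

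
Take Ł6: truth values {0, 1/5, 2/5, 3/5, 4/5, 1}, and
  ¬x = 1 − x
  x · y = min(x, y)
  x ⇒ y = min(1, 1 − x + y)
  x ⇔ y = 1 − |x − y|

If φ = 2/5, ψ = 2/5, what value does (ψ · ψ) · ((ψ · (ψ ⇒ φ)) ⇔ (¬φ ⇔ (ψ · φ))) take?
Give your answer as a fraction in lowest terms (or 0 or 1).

ψ · ψ = 2/5 · 2/5 = 2/5
ψ ⇒ φ = 2/5 ⇒ 2/5 = 1
ψ · (ψ ⇒ φ) = 2/5 · 1 = 2/5
¬φ = ¬2/5 = 3/5
ψ · φ = 2/5 · 2/5 = 2/5
¬φ ⇔ (ψ · φ) = 3/5 ⇔ 2/5 = 4/5
(ψ · (ψ ⇒ φ)) ⇔ (¬φ ⇔ (ψ · φ)) = 2/5 ⇔ 4/5 = 3/5
(ψ · ψ) · ((ψ · (ψ ⇒ φ)) ⇔ (¬φ ⇔ (ψ · φ))) = 2/5 · 3/5 = 2/5

2/5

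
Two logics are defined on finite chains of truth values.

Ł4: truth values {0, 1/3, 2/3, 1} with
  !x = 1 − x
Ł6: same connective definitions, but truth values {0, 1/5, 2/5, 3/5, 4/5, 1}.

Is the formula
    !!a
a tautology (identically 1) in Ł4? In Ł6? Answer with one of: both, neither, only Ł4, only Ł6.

In Ł4: at a = 0 the value is 0 — not a tautology.
In Ł6: at a = 0 the value is 0 — not a tautology.

neither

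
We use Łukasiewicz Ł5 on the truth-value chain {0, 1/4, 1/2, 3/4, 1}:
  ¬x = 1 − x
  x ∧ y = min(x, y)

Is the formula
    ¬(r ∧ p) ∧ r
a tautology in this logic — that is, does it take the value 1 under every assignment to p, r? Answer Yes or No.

No

Counterexample: take p = 0, r = 0.
r ∧ p = 0 ∧ 0 = 0
¬(r ∧ p) = ¬0 = 1
¬(r ∧ p) ∧ r = 1 ∧ 0 = 0
This gives 0 ≠ 1.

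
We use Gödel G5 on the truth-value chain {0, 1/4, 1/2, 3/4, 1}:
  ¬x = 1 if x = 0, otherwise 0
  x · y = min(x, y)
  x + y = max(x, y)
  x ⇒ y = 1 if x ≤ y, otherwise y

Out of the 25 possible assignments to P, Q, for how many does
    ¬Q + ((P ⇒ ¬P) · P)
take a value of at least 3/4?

value 1: 5 assignments (counts)
value 0: 20 assignments
So 5 of the 25 assignments meet the threshold.

5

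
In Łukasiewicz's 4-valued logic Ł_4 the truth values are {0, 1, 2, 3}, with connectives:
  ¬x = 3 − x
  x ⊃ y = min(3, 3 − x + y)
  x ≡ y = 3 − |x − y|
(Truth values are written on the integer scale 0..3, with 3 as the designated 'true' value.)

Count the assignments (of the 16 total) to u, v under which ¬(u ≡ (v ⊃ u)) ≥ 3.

1

u = 0, v = 0 ↦ 3  ≥
u = 0, v = 1 ↦ 2  <
u = 0, v = 2 ↦ 1  <
u = 0, v = 3 ↦ 0  <
u = 1, v = 0 ↦ 2  <
u = 1, v = 1 ↦ 2  <
u = 1, v = 2 ↦ 1  <
u = 1, v = 3 ↦ 0  <
u = 2, v = 0 ↦ 1  <
u = 2, v = 1 ↦ 1  <
u = 2, v = 2 ↦ 1  <
u = 2, v = 3 ↦ 0  <
u = 3, v = 0 ↦ 0  <
u = 3, v = 1 ↦ 0  <
u = 3, v = 2 ↦ 0  <
u = 3, v = 3 ↦ 0  <
So 1 of the 16 assignments meets the threshold.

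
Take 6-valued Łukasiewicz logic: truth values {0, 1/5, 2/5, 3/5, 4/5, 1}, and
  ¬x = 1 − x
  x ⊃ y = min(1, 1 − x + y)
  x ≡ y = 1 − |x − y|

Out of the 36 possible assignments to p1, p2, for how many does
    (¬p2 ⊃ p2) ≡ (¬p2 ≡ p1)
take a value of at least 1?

value 1: 7 assignments (counts)
value 4/5: 11 assignments
value 3/5: 8 assignments
value 2/5: 5 assignments
value 1/5: 3 assignments
value 0: 2 assignments
So 7 of the 36 assignments meet the threshold.

7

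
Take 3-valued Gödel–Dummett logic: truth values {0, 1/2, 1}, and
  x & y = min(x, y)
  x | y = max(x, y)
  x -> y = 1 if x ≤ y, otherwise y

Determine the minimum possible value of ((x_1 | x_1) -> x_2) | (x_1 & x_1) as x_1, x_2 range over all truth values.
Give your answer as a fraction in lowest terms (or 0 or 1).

Take x_1 = 1/2, x_2 = 0:
x_1 | x_1 = 1/2 | 1/2 = 1/2
(x_1 | x_1) -> x_2 = 1/2 -> 0 = 0
x_1 & x_1 = 1/2 & 1/2 = 1/2
((x_1 | x_1) -> x_2) | (x_1 & x_1) = 0 | 1/2 = 1/2
No assignment yields a value below 1/2, so this is the minimum.

1/2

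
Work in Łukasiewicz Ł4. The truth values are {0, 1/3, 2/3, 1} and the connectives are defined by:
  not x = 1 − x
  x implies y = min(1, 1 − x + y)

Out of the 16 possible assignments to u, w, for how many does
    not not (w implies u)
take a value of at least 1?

10

u = 0, w = 0 ↦ 1  ≥
u = 0, w = 1/3 ↦ 2/3  <
u = 0, w = 2/3 ↦ 1/3  <
u = 0, w = 1 ↦ 0  <
u = 1/3, w = 0 ↦ 1  ≥
u = 1/3, w = 1/3 ↦ 1  ≥
u = 1/3, w = 2/3 ↦ 2/3  <
u = 1/3, w = 1 ↦ 1/3  <
u = 2/3, w = 0 ↦ 1  ≥
u = 2/3, w = 1/3 ↦ 1  ≥
u = 2/3, w = 2/3 ↦ 1  ≥
u = 2/3, w = 1 ↦ 2/3  <
u = 1, w = 0 ↦ 1  ≥
u = 1, w = 1/3 ↦ 1  ≥
u = 1, w = 2/3 ↦ 1  ≥
u = 1, w = 1 ↦ 1  ≥
So 10 of the 16 assignments meet the threshold.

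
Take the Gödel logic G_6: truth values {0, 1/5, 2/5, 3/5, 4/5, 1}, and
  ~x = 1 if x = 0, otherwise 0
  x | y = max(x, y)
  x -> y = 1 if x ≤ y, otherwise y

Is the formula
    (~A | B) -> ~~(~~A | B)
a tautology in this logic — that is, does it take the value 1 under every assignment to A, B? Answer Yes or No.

No

Counterexample: take A = 0, B = 0.
~A = ~0 = 1
~A | B = 1 | 0 = 1
~A = ~0 = 1
~~A = ~1 = 0
~~A | B = 0 | 0 = 0
~(~~A | B) = ~0 = 1
~~(~~A | B) = ~1 = 0
(~A | B) -> ~~(~~A | B) = 1 -> 0 = 0
This gives 0 ≠ 1.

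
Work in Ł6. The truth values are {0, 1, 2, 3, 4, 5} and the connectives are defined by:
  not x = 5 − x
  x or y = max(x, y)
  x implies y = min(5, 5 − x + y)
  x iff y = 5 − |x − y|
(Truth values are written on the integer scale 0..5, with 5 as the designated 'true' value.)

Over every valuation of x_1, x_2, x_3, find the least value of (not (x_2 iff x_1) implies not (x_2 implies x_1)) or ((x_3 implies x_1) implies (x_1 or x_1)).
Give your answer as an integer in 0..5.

Take x_1 = 2, x_2 = 0, x_3 = 0:
x_2 iff x_1 = 0 iff 2 = 3
not (x_2 iff x_1) = not 3 = 2
x_2 implies x_1 = 0 implies 2 = 5
not (x_2 implies x_1) = not 5 = 0
not (x_2 iff x_1) implies not (x_2 implies x_1) = 2 implies 0 = 3
x_3 implies x_1 = 0 implies 2 = 5
x_1 or x_1 = 2 or 2 = 2
(x_3 implies x_1) implies (x_1 or x_1) = 5 implies 2 = 2
(not (x_2 iff x_1) implies not (x_2 implies x_1)) or ((x_3 implies x_1) implies (x_1 or x_1)) = 3 or 2 = 3
No assignment yields a value below 3, so this is the minimum.

3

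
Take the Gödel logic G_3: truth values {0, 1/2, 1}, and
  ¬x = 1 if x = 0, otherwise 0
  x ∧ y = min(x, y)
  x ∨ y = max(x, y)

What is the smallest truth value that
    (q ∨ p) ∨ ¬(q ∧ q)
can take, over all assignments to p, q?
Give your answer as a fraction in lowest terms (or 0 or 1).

1/2

Take p = 0, q = 1/2:
q ∨ p = 1/2 ∨ 0 = 1/2
q ∧ q = 1/2 ∧ 1/2 = 1/2
¬(q ∧ q) = ¬1/2 = 0
(q ∨ p) ∨ ¬(q ∧ q) = 1/2 ∨ 0 = 1/2
No assignment yields a value below 1/2, so this is the minimum.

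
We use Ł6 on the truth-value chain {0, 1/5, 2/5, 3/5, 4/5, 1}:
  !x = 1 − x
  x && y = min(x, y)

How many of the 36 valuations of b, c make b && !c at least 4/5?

4

value 1: 1 assignment (counts)
value 4/5: 3 assignments (counts)
value 3/5: 5 assignments
value 2/5: 7 assignments
value 1/5: 9 assignments
value 0: 11 assignments
So 4 of the 36 assignments meet the threshold.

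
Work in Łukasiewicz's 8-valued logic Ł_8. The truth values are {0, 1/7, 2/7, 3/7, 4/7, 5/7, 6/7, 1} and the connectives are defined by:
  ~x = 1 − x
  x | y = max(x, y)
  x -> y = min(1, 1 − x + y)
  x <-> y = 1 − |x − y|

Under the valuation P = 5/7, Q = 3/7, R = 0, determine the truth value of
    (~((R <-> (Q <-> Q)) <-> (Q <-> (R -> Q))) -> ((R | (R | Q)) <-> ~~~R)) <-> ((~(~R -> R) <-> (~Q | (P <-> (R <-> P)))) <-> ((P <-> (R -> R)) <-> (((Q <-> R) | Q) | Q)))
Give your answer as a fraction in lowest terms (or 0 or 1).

5/7

Q <-> Q = 3/7 <-> 3/7 = 1
R <-> (Q <-> Q) = 0 <-> 1 = 0
R -> Q = 0 -> 3/7 = 1
Q <-> (R -> Q) = 3/7 <-> 1 = 3/7
(R <-> (Q <-> Q)) <-> (Q <-> (R -> Q)) = 0 <-> 3/7 = 4/7
~((R <-> (Q <-> Q)) <-> (Q <-> (R -> Q))) = ~4/7 = 3/7
R | Q = 0 | 3/7 = 3/7
R | (R | Q) = 0 | 3/7 = 3/7
~R = ~0 = 1
~~R = ~1 = 0
~~~R = ~0 = 1
(R | (R | Q)) <-> ~~~R = 3/7 <-> 1 = 3/7
~((R <-> (Q <-> Q)) <-> (Q <-> (R -> Q))) -> ((R | (R | Q)) <-> ~~~R) = 3/7 -> 3/7 = 1
~R = ~0 = 1
~R -> R = 1 -> 0 = 0
~(~R -> R) = ~0 = 1
~Q = ~3/7 = 4/7
R <-> P = 0 <-> 5/7 = 2/7
P <-> (R <-> P) = 5/7 <-> 2/7 = 4/7
~Q | (P <-> (R <-> P)) = 4/7 | 4/7 = 4/7
~(~R -> R) <-> (~Q | (P <-> (R <-> P))) = 1 <-> 4/7 = 4/7
R -> R = 0 -> 0 = 1
P <-> (R -> R) = 5/7 <-> 1 = 5/7
Q <-> R = 3/7 <-> 0 = 4/7
(Q <-> R) | Q = 4/7 | 3/7 = 4/7
((Q <-> R) | Q) | Q = 4/7 | 3/7 = 4/7
(P <-> (R -> R)) <-> (((Q <-> R) | Q) | Q) = 5/7 <-> 4/7 = 6/7
(~(~R -> R) <-> (~Q | (P <-> (R <-> P)))) <-> ((P <-> (R -> R)) <-> (((Q <-> R) | Q) | Q)) = 4/7 <-> 6/7 = 5/7
(~((R <-> (Q <-> Q)) <-> (Q <-> (R -> Q))) -> ((R | (R | Q)) <-> ~~~R)) <-> ((~(~R -> R) <-> (~Q | (P <-> (R <-> P)))) <-> ((P <-> (R -> R)) <-> (((Q <-> R) | Q) | Q))) = 1 <-> 5/7 = 5/7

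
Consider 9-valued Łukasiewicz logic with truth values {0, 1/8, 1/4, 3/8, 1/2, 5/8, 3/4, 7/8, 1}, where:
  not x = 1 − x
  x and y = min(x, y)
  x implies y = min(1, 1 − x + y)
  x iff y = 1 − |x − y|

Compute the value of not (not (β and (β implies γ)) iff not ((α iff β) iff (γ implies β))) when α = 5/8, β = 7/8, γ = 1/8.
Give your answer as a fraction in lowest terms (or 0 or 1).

1/2

β implies γ = 7/8 implies 1/8 = 1/4
β and (β implies γ) = 7/8 and 1/4 = 1/4
not (β and (β implies γ)) = not 1/4 = 3/4
α iff β = 5/8 iff 7/8 = 3/4
γ implies β = 1/8 implies 7/8 = 1
(α iff β) iff (γ implies β) = 3/4 iff 1 = 3/4
not ((α iff β) iff (γ implies β)) = not 3/4 = 1/4
not (β and (β implies γ)) iff not ((α iff β) iff (γ implies β)) = 3/4 iff 1/4 = 1/2
not (not (β and (β implies γ)) iff not ((α iff β) iff (γ implies β))) = not 1/2 = 1/2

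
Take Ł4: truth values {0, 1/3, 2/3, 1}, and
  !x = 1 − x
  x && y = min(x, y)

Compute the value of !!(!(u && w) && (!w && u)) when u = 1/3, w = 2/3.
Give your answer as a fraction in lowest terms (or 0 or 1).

1/3

u && w = 1/3 && 2/3 = 1/3
!(u && w) = !1/3 = 2/3
!w = !2/3 = 1/3
!w && u = 1/3 && 1/3 = 1/3
!(u && w) && (!w && u) = 2/3 && 1/3 = 1/3
!(!(u && w) && (!w && u)) = !1/3 = 2/3
!!(!(u && w) && (!w && u)) = !2/3 = 1/3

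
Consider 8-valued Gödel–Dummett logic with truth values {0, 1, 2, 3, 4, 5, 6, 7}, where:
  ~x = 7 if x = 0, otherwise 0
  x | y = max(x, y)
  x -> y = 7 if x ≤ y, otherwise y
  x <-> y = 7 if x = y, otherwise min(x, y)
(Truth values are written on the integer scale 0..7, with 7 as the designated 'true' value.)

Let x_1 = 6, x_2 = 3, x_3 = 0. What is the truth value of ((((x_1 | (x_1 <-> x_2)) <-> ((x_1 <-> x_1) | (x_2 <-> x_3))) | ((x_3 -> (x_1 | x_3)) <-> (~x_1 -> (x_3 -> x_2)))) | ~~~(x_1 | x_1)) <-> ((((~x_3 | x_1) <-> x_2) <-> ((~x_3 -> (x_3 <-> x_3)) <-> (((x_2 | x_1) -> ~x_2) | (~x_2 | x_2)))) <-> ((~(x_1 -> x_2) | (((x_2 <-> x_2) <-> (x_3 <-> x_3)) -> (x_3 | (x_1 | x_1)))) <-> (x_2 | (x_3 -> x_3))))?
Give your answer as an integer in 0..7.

x_1 <-> x_2 = 6 <-> 3 = 3
x_1 | (x_1 <-> x_2) = 6 | 3 = 6
x_1 <-> x_1 = 6 <-> 6 = 7
x_2 <-> x_3 = 3 <-> 0 = 0
(x_1 <-> x_1) | (x_2 <-> x_3) = 7 | 0 = 7
(x_1 | (x_1 <-> x_2)) <-> ((x_1 <-> x_1) | (x_2 <-> x_3)) = 6 <-> 7 = 6
x_1 | x_3 = 6 | 0 = 6
x_3 -> (x_1 | x_3) = 0 -> 6 = 7
~x_1 = ~6 = 0
x_3 -> x_2 = 0 -> 3 = 7
~x_1 -> (x_3 -> x_2) = 0 -> 7 = 7
(x_3 -> (x_1 | x_3)) <-> (~x_1 -> (x_3 -> x_2)) = 7 <-> 7 = 7
((x_1 | (x_1 <-> x_2)) <-> ((x_1 <-> x_1) | (x_2 <-> x_3))) | ((x_3 -> (x_1 | x_3)) <-> (~x_1 -> (x_3 -> x_2))) = 6 | 7 = 7
x_1 | x_1 = 6 | 6 = 6
~(x_1 | x_1) = ~6 = 0
~~(x_1 | x_1) = ~0 = 7
~~~(x_1 | x_1) = ~7 = 0
(((x_1 | (x_1 <-> x_2)) <-> ((x_1 <-> x_1) | (x_2 <-> x_3))) | ((x_3 -> (x_1 | x_3)) <-> (~x_1 -> (x_3 -> x_2)))) | ~~~(x_1 | x_1) = 7 | 0 = 7
~x_3 = ~0 = 7
~x_3 | x_1 = 7 | 6 = 7
(~x_3 | x_1) <-> x_2 = 7 <-> 3 = 3
~x_3 = ~0 = 7
x_3 <-> x_3 = 0 <-> 0 = 7
~x_3 -> (x_3 <-> x_3) = 7 -> 7 = 7
x_2 | x_1 = 3 | 6 = 6
~x_2 = ~3 = 0
(x_2 | x_1) -> ~x_2 = 6 -> 0 = 0
~x_2 = ~3 = 0
~x_2 | x_2 = 0 | 3 = 3
((x_2 | x_1) -> ~x_2) | (~x_2 | x_2) = 0 | 3 = 3
(~x_3 -> (x_3 <-> x_3)) <-> (((x_2 | x_1) -> ~x_2) | (~x_2 | x_2)) = 7 <-> 3 = 3
((~x_3 | x_1) <-> x_2) <-> ((~x_3 -> (x_3 <-> x_3)) <-> (((x_2 | x_1) -> ~x_2) | (~x_2 | x_2))) = 3 <-> 3 = 7
x_1 -> x_2 = 6 -> 3 = 3
~(x_1 -> x_2) = ~3 = 0
x_2 <-> x_2 = 3 <-> 3 = 7
x_3 <-> x_3 = 0 <-> 0 = 7
(x_2 <-> x_2) <-> (x_3 <-> x_3) = 7 <-> 7 = 7
x_1 | x_1 = 6 | 6 = 6
x_3 | (x_1 | x_1) = 0 | 6 = 6
((x_2 <-> x_2) <-> (x_3 <-> x_3)) -> (x_3 | (x_1 | x_1)) = 7 -> 6 = 6
~(x_1 -> x_2) | (((x_2 <-> x_2) <-> (x_3 <-> x_3)) -> (x_3 | (x_1 | x_1))) = 0 | 6 = 6
x_3 -> x_3 = 0 -> 0 = 7
x_2 | (x_3 -> x_3) = 3 | 7 = 7
(~(x_1 -> x_2) | (((x_2 <-> x_2) <-> (x_3 <-> x_3)) -> (x_3 | (x_1 | x_1)))) <-> (x_2 | (x_3 -> x_3)) = 6 <-> 7 = 6
(((~x_3 | x_1) <-> x_2) <-> ((~x_3 -> (x_3 <-> x_3)) <-> (((x_2 | x_1) -> ~x_2) | (~x_2 | x_2)))) <-> ((~(x_1 -> x_2) | (((x_2 <-> x_2) <-> (x_3 <-> x_3)) -> (x_3 | (x_1 | x_1)))) <-> (x_2 | (x_3 -> x_3))) = 7 <-> 6 = 6
((((x_1 | (x_1 <-> x_2)) <-> ((x_1 <-> x_1) | (x_2 <-> x_3))) | ((x_3 -> (x_1 | x_3)) <-> (~x_1 -> (x_3 -> x_2)))) | ~~~(x_1 | x_1)) <-> ((((~x_3 | x_1) <-> x_2) <-> ((~x_3 -> (x_3 <-> x_3)) <-> (((x_2 | x_1) -> ~x_2) | (~x_2 | x_2)))) <-> ((~(x_1 -> x_2) | (((x_2 <-> x_2) <-> (x_3 <-> x_3)) -> (x_3 | (x_1 | x_1)))) <-> (x_2 | (x_3 -> x_3)))) = 7 <-> 6 = 6

6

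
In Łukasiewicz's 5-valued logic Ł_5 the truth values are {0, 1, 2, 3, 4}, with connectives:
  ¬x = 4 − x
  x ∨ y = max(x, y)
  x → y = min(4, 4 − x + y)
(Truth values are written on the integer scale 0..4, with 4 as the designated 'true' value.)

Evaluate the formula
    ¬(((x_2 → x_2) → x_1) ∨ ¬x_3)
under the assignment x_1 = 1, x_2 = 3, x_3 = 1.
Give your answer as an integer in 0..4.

1

x_2 → x_2 = 3 → 3 = 4
(x_2 → x_2) → x_1 = 4 → 1 = 1
¬x_3 = ¬1 = 3
((x_2 → x_2) → x_1) ∨ ¬x_3 = 1 ∨ 3 = 3
¬(((x_2 → x_2) → x_1) ∨ ¬x_3) = ¬3 = 1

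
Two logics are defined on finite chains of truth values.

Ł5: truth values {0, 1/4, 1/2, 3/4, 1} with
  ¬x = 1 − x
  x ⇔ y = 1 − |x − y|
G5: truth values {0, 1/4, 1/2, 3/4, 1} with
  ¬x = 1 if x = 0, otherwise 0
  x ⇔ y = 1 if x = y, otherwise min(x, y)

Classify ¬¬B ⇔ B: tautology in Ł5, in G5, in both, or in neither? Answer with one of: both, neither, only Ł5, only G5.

only Ł5

In Ł5: every assignment gives 1 — tautology.
In G5: at B = 1/4 the value is 1/4 — not a tautology.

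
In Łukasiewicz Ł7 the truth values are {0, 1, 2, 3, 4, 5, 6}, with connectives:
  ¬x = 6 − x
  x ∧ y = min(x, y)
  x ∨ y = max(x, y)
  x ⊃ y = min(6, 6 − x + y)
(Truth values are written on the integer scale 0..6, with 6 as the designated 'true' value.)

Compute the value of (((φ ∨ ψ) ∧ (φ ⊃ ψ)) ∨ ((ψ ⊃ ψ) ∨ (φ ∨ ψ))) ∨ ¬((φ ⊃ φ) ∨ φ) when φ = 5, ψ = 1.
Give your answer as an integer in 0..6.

6

φ ∨ ψ = 5 ∨ 1 = 5
φ ⊃ ψ = 5 ⊃ 1 = 2
(φ ∨ ψ) ∧ (φ ⊃ ψ) = 5 ∧ 2 = 2
ψ ⊃ ψ = 1 ⊃ 1 = 6
φ ∨ ψ = 5 ∨ 1 = 5
(ψ ⊃ ψ) ∨ (φ ∨ ψ) = 6 ∨ 5 = 6
((φ ∨ ψ) ∧ (φ ⊃ ψ)) ∨ ((ψ ⊃ ψ) ∨ (φ ∨ ψ)) = 2 ∨ 6 = 6
φ ⊃ φ = 5 ⊃ 5 = 6
(φ ⊃ φ) ∨ φ = 6 ∨ 5 = 6
¬((φ ⊃ φ) ∨ φ) = ¬6 = 0
(((φ ∨ ψ) ∧ (φ ⊃ ψ)) ∨ ((ψ ⊃ ψ) ∨ (φ ∨ ψ))) ∨ ¬((φ ⊃ φ) ∨ φ) = 6 ∨ 0 = 6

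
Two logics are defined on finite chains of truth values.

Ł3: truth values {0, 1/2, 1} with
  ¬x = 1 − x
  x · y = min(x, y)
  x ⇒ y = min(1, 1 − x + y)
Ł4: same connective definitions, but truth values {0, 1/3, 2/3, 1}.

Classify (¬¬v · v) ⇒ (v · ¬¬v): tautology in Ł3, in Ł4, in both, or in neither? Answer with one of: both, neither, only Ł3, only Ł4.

In Ł3: every assignment gives 1 — tautology.
In Ł4: every assignment gives 1 — tautology.

both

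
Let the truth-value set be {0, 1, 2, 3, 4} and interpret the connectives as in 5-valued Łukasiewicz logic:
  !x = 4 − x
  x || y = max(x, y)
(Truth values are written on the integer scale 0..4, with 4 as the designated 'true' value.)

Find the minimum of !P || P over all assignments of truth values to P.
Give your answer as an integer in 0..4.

Take P = 2:
!P = !2 = 2
!P || P = 2 || 2 = 2
No assignment yields a value below 2, so this is the minimum.

2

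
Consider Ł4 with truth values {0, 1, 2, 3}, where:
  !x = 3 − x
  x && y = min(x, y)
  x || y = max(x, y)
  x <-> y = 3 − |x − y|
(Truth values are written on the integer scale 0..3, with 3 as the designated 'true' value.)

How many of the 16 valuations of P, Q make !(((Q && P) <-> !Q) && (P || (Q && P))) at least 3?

8

P = 0, Q = 0 ↦ 3  ≥
P = 0, Q = 1 ↦ 3  ≥
P = 0, Q = 2 ↦ 3  ≥
P = 0, Q = 3 ↦ 3  ≥
P = 1, Q = 0 ↦ 3  ≥
P = 1, Q = 1 ↦ 2  <
P = 1, Q = 2 ↦ 2  <
P = 1, Q = 3 ↦ 2  <
P = 2, Q = 0 ↦ 3  ≥
P = 2, Q = 1 ↦ 1  <
P = 2, Q = 2 ↦ 1  <
P = 2, Q = 3 ↦ 2  <
P = 3, Q = 0 ↦ 3  ≥
P = 3, Q = 1 ↦ 1  <
P = 3, Q = 2 ↦ 1  <
P = 3, Q = 3 ↦ 3  ≥
So 8 of the 16 assignments meet the threshold.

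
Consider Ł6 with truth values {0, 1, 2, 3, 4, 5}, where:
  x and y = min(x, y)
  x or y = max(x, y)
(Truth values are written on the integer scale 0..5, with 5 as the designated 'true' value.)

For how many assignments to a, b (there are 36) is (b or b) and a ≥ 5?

1

value 5: 1 assignment (counts)
value 4: 3 assignments
value 3: 5 assignments
value 2: 7 assignments
value 1: 9 assignments
value 0: 11 assignments
So 1 of the 36 assignments meets the threshold.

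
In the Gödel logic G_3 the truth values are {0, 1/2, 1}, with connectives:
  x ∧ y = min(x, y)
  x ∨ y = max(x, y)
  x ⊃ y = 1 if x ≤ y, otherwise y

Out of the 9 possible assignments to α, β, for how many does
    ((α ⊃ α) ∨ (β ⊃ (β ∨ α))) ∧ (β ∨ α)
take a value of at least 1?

α = 0, β = 0 ↦ 0  <
α = 0, β = 1/2 ↦ 1/2  <
α = 0, β = 1 ↦ 1  ≥
α = 1/2, β = 0 ↦ 1/2  <
α = 1/2, β = 1/2 ↦ 1/2  <
α = 1/2, β = 1 ↦ 1  ≥
α = 1, β = 0 ↦ 1  ≥
α = 1, β = 1/2 ↦ 1  ≥
α = 1, β = 1 ↦ 1  ≥
So 5 of the 9 assignments meet the threshold.

5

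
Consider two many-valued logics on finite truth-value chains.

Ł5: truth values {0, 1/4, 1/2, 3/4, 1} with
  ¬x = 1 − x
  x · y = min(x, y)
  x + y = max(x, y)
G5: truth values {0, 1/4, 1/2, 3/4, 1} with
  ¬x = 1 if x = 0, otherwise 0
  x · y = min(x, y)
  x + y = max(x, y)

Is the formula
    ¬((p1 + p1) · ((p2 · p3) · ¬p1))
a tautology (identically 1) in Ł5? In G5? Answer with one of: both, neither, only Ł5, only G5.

only G5

In Ł5: at p1 = 1/4, p2 = 1/4, p3 = 1/4 the value is 3/4 — not a tautology.
In G5: every assignment gives 1 — tautology.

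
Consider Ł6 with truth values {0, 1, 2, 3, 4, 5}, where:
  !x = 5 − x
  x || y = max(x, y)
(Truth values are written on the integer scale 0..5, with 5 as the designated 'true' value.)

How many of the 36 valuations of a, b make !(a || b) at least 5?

1

value 5: 1 assignment (counts)
value 4: 3 assignments
value 3: 5 assignments
value 2: 7 assignments
value 1: 9 assignments
value 0: 11 assignments
So 1 of the 36 assignments meets the threshold.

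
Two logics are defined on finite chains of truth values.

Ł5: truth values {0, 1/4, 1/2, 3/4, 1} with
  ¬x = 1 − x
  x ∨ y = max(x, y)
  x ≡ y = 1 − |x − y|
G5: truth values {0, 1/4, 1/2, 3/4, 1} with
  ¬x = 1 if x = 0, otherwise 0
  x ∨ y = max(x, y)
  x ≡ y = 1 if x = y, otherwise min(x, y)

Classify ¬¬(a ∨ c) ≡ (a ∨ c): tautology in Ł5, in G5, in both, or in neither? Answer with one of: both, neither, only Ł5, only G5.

In Ł5: every assignment gives 1 — tautology.
In G5: at a = 0, c = 1/4 the value is 1/4 — not a tautology.

only Ł5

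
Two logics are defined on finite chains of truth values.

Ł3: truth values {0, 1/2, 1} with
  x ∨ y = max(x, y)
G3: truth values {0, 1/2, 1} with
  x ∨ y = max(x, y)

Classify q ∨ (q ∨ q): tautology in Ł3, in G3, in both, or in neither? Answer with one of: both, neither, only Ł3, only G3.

In Ł3: at q = 0 the value is 0 — not a tautology.
In G3: at q = 0 the value is 0 — not a tautology.

neither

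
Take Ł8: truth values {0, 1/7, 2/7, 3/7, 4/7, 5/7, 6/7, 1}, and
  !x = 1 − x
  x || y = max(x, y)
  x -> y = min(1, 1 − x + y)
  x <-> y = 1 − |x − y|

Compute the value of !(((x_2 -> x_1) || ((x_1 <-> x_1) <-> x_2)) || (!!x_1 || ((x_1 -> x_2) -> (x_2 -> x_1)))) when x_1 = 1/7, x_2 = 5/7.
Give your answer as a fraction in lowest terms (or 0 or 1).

x_2 -> x_1 = 5/7 -> 1/7 = 3/7
x_1 <-> x_1 = 1/7 <-> 1/7 = 1
(x_1 <-> x_1) <-> x_2 = 1 <-> 5/7 = 5/7
(x_2 -> x_1) || ((x_1 <-> x_1) <-> x_2) = 3/7 || 5/7 = 5/7
!x_1 = !1/7 = 6/7
!!x_1 = !6/7 = 1/7
x_1 -> x_2 = 1/7 -> 5/7 = 1
x_2 -> x_1 = 5/7 -> 1/7 = 3/7
(x_1 -> x_2) -> (x_2 -> x_1) = 1 -> 3/7 = 3/7
!!x_1 || ((x_1 -> x_2) -> (x_2 -> x_1)) = 1/7 || 3/7 = 3/7
((x_2 -> x_1) || ((x_1 <-> x_1) <-> x_2)) || (!!x_1 || ((x_1 -> x_2) -> (x_2 -> x_1))) = 5/7 || 3/7 = 5/7
!(((x_2 -> x_1) || ((x_1 <-> x_1) <-> x_2)) || (!!x_1 || ((x_1 -> x_2) -> (x_2 -> x_1)))) = !5/7 = 2/7

2/7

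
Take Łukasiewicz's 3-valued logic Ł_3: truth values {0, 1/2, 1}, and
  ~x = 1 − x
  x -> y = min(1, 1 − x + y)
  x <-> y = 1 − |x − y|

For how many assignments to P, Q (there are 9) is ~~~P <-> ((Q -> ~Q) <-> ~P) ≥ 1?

P = 0, Q = 0 ↦ 1  ≥
P = 0, Q = 1/2 ↦ 1  ≥
P = 0, Q = 1 ↦ 0  <
P = 1/2, Q = 0 ↦ 1  ≥
P = 1/2, Q = 1/2 ↦ 1  ≥
P = 1/2, Q = 1 ↦ 1  ≥
P = 1, Q = 0 ↦ 1  ≥
P = 1, Q = 1/2 ↦ 1  ≥
P = 1, Q = 1 ↦ 0  <
So 7 of the 9 assignments meet the threshold.

7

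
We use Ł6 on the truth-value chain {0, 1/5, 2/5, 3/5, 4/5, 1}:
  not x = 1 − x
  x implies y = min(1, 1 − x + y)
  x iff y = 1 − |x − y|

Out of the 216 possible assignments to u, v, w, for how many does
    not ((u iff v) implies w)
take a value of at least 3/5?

value 1: 6 assignments (counts)
value 4/5: 16 assignments (counts)
value 3/5: 24 assignments (counts)
value 2/5: 30 assignments
value 1/5: 34 assignments
value 0: 106 assignments
So 46 of the 216 assignments meet the threshold.

46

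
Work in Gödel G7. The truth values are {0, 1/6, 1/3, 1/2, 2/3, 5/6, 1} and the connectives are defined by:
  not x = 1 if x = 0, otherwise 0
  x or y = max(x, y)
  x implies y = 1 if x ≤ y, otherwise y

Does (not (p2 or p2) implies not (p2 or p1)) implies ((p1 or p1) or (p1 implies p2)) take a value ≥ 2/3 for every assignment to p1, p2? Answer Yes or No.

No

Counterexample: take p1 = 1/3, p2 = 1/6.
p2 or p2 = 1/6 or 1/6 = 1/6
not (p2 or p2) = not 1/6 = 0
p2 or p1 = 1/6 or 1/3 = 1/3
not (p2 or p1) = not 1/3 = 0
not (p2 or p2) implies not (p2 or p1) = 0 implies 0 = 1
p1 or p1 = 1/3 or 1/3 = 1/3
p1 implies p2 = 1/3 implies 1/6 = 1/6
(p1 or p1) or (p1 implies p2) = 1/3 or 1/6 = 1/3
(not (p2 or p2) implies not (p2 or p1)) implies ((p1 or p1) or (p1 implies p2)) = 1 implies 1/3 = 1/3
This gives 1/3, which is below 2/3.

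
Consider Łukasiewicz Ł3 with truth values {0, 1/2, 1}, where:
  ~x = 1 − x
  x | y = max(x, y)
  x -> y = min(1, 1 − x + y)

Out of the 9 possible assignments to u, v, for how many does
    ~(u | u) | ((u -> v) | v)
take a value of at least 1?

6

u = 0, v = 0 ↦ 1  ≥
u = 0, v = 1/2 ↦ 1  ≥
u = 0, v = 1 ↦ 1  ≥
u = 1/2, v = 0 ↦ 1/2  <
u = 1/2, v = 1/2 ↦ 1  ≥
u = 1/2, v = 1 ↦ 1  ≥
u = 1, v = 0 ↦ 0  <
u = 1, v = 1/2 ↦ 1/2  <
u = 1, v = 1 ↦ 1  ≥
So 6 of the 9 assignments meet the threshold.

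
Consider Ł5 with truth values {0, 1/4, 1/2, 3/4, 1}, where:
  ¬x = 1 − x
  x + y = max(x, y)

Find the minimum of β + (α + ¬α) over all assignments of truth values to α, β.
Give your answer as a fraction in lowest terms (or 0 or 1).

1/2

Take α = 1/2, β = 0:
¬α = ¬1/2 = 1/2
α + ¬α = 1/2 + 1/2 = 1/2
β + (α + ¬α) = 0 + 1/2 = 1/2
No assignment yields a value below 1/2, so this is the minimum.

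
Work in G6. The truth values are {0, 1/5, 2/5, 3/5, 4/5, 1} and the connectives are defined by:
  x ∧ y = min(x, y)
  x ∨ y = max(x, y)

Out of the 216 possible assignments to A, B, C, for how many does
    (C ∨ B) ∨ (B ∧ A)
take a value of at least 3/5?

162

value 1: 66 assignments (counts)
value 4/5: 54 assignments (counts)
value 3/5: 42 assignments (counts)
value 2/5: 30 assignments
value 1/5: 18 assignments
value 0: 6 assignments
So 162 of the 216 assignments meet the threshold.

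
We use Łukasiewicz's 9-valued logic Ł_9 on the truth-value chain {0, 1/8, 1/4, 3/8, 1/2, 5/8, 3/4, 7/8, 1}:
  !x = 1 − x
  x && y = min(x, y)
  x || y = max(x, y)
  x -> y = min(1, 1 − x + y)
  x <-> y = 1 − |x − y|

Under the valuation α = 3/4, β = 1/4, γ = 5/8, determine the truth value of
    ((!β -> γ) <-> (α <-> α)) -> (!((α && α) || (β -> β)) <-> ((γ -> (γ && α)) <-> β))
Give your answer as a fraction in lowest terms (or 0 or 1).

!β = !1/4 = 3/4
!β -> γ = 3/4 -> 5/8 = 7/8
α <-> α = 3/4 <-> 3/4 = 1
(!β -> γ) <-> (α <-> α) = 7/8 <-> 1 = 7/8
α && α = 3/4 && 3/4 = 3/4
β -> β = 1/4 -> 1/4 = 1
(α && α) || (β -> β) = 3/4 || 1 = 1
!((α && α) || (β -> β)) = !1 = 0
γ && α = 5/8 && 3/4 = 5/8
γ -> (γ && α) = 5/8 -> 5/8 = 1
(γ -> (γ && α)) <-> β = 1 <-> 1/4 = 1/4
!((α && α) || (β -> β)) <-> ((γ -> (γ && α)) <-> β) = 0 <-> 1/4 = 3/4
((!β -> γ) <-> (α <-> α)) -> (!((α && α) || (β -> β)) <-> ((γ -> (γ && α)) <-> β)) = 7/8 -> 3/4 = 7/8

7/8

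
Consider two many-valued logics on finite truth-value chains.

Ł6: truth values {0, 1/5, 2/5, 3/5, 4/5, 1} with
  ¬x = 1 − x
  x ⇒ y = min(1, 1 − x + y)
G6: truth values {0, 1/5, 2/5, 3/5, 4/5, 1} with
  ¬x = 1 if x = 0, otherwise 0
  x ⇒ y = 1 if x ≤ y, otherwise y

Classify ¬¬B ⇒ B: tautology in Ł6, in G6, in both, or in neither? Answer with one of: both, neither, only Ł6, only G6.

only Ł6

In Ł6: every assignment gives 1 — tautology.
In G6: at B = 1/5 the value is 1/5 — not a tautology.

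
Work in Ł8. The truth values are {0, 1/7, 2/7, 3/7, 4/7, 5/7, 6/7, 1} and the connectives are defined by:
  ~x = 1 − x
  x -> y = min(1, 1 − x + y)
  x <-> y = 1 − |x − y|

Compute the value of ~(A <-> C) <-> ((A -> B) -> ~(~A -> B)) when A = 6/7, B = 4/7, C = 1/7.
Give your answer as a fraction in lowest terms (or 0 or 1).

4/7

A <-> C = 6/7 <-> 1/7 = 2/7
~(A <-> C) = ~2/7 = 5/7
A -> B = 6/7 -> 4/7 = 5/7
~A = ~6/7 = 1/7
~A -> B = 1/7 -> 4/7 = 1
~(~A -> B) = ~1 = 0
(A -> B) -> ~(~A -> B) = 5/7 -> 0 = 2/7
~(A <-> C) <-> ((A -> B) -> ~(~A -> B)) = 5/7 <-> 2/7 = 4/7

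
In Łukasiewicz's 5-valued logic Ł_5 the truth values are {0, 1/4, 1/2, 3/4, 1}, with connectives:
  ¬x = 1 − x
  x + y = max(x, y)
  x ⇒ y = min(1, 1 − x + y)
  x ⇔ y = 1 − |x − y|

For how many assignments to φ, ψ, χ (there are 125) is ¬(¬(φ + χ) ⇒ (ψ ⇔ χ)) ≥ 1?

value 1: 1 assignment (counts)
value 3/4: 2 assignments
value 1/2: 5 assignments
value 1/4: 7 assignments
value 0: 110 assignments
So 1 of the 125 assignments meets the threshold.

1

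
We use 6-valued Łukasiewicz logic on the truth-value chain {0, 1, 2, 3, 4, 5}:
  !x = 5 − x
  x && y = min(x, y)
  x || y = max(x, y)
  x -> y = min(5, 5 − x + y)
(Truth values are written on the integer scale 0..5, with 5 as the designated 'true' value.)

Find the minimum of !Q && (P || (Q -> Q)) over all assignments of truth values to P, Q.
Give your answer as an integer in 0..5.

Take P = 0, Q = 5:
!Q = !5 = 0
Q -> Q = 5 -> 5 = 5
P || (Q -> Q) = 0 || 5 = 5
!Q && (P || (Q -> Q)) = 0 && 5 = 0
No assignment yields a value below 0, so this is the minimum.

0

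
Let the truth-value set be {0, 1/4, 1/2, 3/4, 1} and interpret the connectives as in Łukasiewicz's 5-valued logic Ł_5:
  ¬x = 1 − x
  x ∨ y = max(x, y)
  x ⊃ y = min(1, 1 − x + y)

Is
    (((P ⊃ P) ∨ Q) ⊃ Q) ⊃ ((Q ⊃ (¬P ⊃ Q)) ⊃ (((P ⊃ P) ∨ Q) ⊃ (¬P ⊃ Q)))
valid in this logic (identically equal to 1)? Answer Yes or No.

Yes

At P = 1/4, Q = 1, for instance:
P ⊃ P = 1/4 ⊃ 1/4 = 1
(P ⊃ P) ∨ Q = 1 ∨ 1 = 1
((P ⊃ P) ∨ Q) ⊃ Q = 1 ⊃ 1 = 1
¬P = ¬1/4 = 3/4
¬P ⊃ Q = 3/4 ⊃ 1 = 1
Q ⊃ (¬P ⊃ Q) = 1 ⊃ 1 = 1
((P ⊃ P) ∨ Q) ⊃ (¬P ⊃ Q) = 1 ⊃ 1 = 1
(Q ⊃ (¬P ⊃ Q)) ⊃ (((P ⊃ P) ∨ Q) ⊃ (¬P ⊃ Q)) = 1 ⊃ 1 = 1
(((P ⊃ P) ∨ Q) ⊃ Q) ⊃ ((Q ⊃ (¬P ⊃ Q)) ⊃ (((P ⊃ P) ∨ Q) ⊃ (¬P ⊃ Q))) = 1 ⊃ 1 = 1
and checking the remaining 24 assignments likewise gives ≥ 1 in every case.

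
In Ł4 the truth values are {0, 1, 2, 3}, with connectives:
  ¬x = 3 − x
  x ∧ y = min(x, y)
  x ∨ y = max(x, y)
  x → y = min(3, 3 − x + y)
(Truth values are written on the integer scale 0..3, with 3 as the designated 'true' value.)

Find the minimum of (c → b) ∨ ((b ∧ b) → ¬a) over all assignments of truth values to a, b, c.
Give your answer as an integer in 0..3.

Take a = 2, b = 2, c = 3:
c → b = 3 → 2 = 2
b ∧ b = 2 ∧ 2 = 2
¬a = ¬2 = 1
(b ∧ b) → ¬a = 2 → 1 = 2
(c → b) ∨ ((b ∧ b) → ¬a) = 2 ∨ 2 = 2
No assignment yields a value below 2, so this is the minimum.

2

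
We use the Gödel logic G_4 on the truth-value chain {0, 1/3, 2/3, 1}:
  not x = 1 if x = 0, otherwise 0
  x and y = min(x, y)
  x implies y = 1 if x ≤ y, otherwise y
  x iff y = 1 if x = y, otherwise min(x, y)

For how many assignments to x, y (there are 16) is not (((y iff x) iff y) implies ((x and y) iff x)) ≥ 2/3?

3

x = 0, y = 0 ↦ 0  <
x = 0, y = 1/3 ↦ 0  <
x = 0, y = 2/3 ↦ 0  <
x = 0, y = 1 ↦ 0  <
x = 1/3, y = 0 ↦ 1  ≥
x = 1/3, y = 1/3 ↦ 0  <
x = 1/3, y = 2/3 ↦ 0  <
x = 1/3, y = 1 ↦ 0  <
x = 2/3, y = 0 ↦ 1  ≥
x = 2/3, y = 1/3 ↦ 0  <
x = 2/3, y = 2/3 ↦ 0  <
x = 2/3, y = 1 ↦ 0  <
x = 1, y = 0 ↦ 1  ≥
x = 1, y = 1/3 ↦ 0  <
x = 1, y = 2/3 ↦ 0  <
x = 1, y = 1 ↦ 0  <
So 3 of the 16 assignments meet the threshold.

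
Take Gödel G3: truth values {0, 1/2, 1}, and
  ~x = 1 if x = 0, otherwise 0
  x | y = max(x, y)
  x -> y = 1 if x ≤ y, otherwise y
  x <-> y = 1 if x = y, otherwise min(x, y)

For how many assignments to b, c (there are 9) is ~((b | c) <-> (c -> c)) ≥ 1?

b = 0, c = 0 ↦ 1  ≥
b = 0, c = 1/2 ↦ 0  <
b = 0, c = 1 ↦ 0  <
b = 1/2, c = 0 ↦ 0  <
b = 1/2, c = 1/2 ↦ 0  <
b = 1/2, c = 1 ↦ 0  <
b = 1, c = 0 ↦ 0  <
b = 1, c = 1/2 ↦ 0  <
b = 1, c = 1 ↦ 0  <
So 1 of the 9 assignments meets the threshold.

1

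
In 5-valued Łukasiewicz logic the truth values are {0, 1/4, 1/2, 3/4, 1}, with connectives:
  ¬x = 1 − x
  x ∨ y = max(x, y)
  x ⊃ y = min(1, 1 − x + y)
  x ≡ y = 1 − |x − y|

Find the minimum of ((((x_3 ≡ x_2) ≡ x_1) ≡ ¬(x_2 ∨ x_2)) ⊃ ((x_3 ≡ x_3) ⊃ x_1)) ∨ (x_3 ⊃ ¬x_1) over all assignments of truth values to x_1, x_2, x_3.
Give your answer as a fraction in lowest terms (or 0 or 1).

1/2

Take x_1 = 1/2, x_2 = 1/4, x_3 = 1:
x_3 ≡ x_2 = 1 ≡ 1/4 = 1/4
(x_3 ≡ x_2) ≡ x_1 = 1/4 ≡ 1/2 = 3/4
x_2 ∨ x_2 = 1/4 ∨ 1/4 = 1/4
¬(x_2 ∨ x_2) = ¬1/4 = 3/4
((x_3 ≡ x_2) ≡ x_1) ≡ ¬(x_2 ∨ x_2) = 3/4 ≡ 3/4 = 1
x_3 ≡ x_3 = 1 ≡ 1 = 1
(x_3 ≡ x_3) ⊃ x_1 = 1 ⊃ 1/2 = 1/2
(((x_3 ≡ x_2) ≡ x_1) ≡ ¬(x_2 ∨ x_2)) ⊃ ((x_3 ≡ x_3) ⊃ x_1) = 1 ⊃ 1/2 = 1/2
¬x_1 = ¬1/2 = 1/2
x_3 ⊃ ¬x_1 = 1 ⊃ 1/2 = 1/2
((((x_3 ≡ x_2) ≡ x_1) ≡ ¬(x_2 ∨ x_2)) ⊃ ((x_3 ≡ x_3) ⊃ x_1)) ∨ (x_3 ⊃ ¬x_1) = 1/2 ∨ 1/2 = 1/2
No assignment yields a value below 1/2, so this is the minimum.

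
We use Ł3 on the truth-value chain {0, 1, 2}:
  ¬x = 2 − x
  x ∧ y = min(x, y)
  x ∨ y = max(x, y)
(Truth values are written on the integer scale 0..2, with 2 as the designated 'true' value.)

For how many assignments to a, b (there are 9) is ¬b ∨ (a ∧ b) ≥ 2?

a = 0, b = 0 ↦ 2  ≥
a = 0, b = 1 ↦ 1  <
a = 0, b = 2 ↦ 0  <
a = 1, b = 0 ↦ 2  ≥
a = 1, b = 1 ↦ 1  <
a = 1, b = 2 ↦ 1  <
a = 2, b = 0 ↦ 2  ≥
a = 2, b = 1 ↦ 1  <
a = 2, b = 2 ↦ 2  ≥
So 4 of the 9 assignments meet the threshold.

4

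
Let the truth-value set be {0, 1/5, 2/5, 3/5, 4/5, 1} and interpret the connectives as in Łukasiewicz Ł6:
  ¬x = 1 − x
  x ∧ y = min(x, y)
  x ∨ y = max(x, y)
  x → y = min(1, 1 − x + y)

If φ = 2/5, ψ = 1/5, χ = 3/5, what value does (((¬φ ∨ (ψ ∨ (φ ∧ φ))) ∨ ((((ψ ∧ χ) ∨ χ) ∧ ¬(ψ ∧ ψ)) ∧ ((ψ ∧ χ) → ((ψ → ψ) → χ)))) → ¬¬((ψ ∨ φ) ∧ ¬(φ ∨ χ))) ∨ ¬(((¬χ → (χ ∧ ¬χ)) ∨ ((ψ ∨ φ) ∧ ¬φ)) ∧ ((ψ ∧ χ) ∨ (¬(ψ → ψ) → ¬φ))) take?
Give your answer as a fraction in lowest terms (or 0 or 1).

4/5

¬φ = ¬2/5 = 3/5
φ ∧ φ = 2/5 ∧ 2/5 = 2/5
ψ ∨ (φ ∧ φ) = 1/5 ∨ 2/5 = 2/5
¬φ ∨ (ψ ∨ (φ ∧ φ)) = 3/5 ∨ 2/5 = 3/5
ψ ∧ χ = 1/5 ∧ 3/5 = 1/5
(ψ ∧ χ) ∨ χ = 1/5 ∨ 3/5 = 3/5
ψ ∧ ψ = 1/5 ∧ 1/5 = 1/5
¬(ψ ∧ ψ) = ¬1/5 = 4/5
((ψ ∧ χ) ∨ χ) ∧ ¬(ψ ∧ ψ) = 3/5 ∧ 4/5 = 3/5
ψ ∧ χ = 1/5 ∧ 3/5 = 1/5
ψ → ψ = 1/5 → 1/5 = 1
(ψ → ψ) → χ = 1 → 3/5 = 3/5
(ψ ∧ χ) → ((ψ → ψ) → χ) = 1/5 → 3/5 = 1
(((ψ ∧ χ) ∨ χ) ∧ ¬(ψ ∧ ψ)) ∧ ((ψ ∧ χ) → ((ψ → ψ) → χ)) = 3/5 ∧ 1 = 3/5
(¬φ ∨ (ψ ∨ (φ ∧ φ))) ∨ ((((ψ ∧ χ) ∨ χ) ∧ ¬(ψ ∧ ψ)) ∧ ((ψ ∧ χ) → ((ψ → ψ) → χ))) = 3/5 ∨ 3/5 = 3/5
ψ ∨ φ = 1/5 ∨ 2/5 = 2/5
φ ∨ χ = 2/5 ∨ 3/5 = 3/5
¬(φ ∨ χ) = ¬3/5 = 2/5
(ψ ∨ φ) ∧ ¬(φ ∨ χ) = 2/5 ∧ 2/5 = 2/5
¬((ψ ∨ φ) ∧ ¬(φ ∨ χ)) = ¬2/5 = 3/5
¬¬((ψ ∨ φ) ∧ ¬(φ ∨ χ)) = ¬3/5 = 2/5
((¬φ ∨ (ψ ∨ (φ ∧ φ))) ∨ ((((ψ ∧ χ) ∨ χ) ∧ ¬(ψ ∧ ψ)) ∧ ((ψ ∧ χ) → ((ψ → ψ) → χ)))) → ¬¬((ψ ∨ φ) ∧ ¬(φ ∨ χ)) = 3/5 → 2/5 = 4/5
¬χ = ¬3/5 = 2/5
¬χ = ¬3/5 = 2/5
χ ∧ ¬χ = 3/5 ∧ 2/5 = 2/5
¬χ → (χ ∧ ¬χ) = 2/5 → 2/5 = 1
ψ ∨ φ = 1/5 ∨ 2/5 = 2/5
¬φ = ¬2/5 = 3/5
(ψ ∨ φ) ∧ ¬φ = 2/5 ∧ 3/5 = 2/5
(¬χ → (χ ∧ ¬χ)) ∨ ((ψ ∨ φ) ∧ ¬φ) = 1 ∨ 2/5 = 1
ψ ∧ χ = 1/5 ∧ 3/5 = 1/5
ψ → ψ = 1/5 → 1/5 = 1
¬(ψ → ψ) = ¬1 = 0
¬φ = ¬2/5 = 3/5
¬(ψ → ψ) → ¬φ = 0 → 3/5 = 1
(ψ ∧ χ) ∨ (¬(ψ → ψ) → ¬φ) = 1/5 ∨ 1 = 1
((¬χ → (χ ∧ ¬χ)) ∨ ((ψ ∨ φ) ∧ ¬φ)) ∧ ((ψ ∧ χ) ∨ (¬(ψ → ψ) → ¬φ)) = 1 ∧ 1 = 1
¬(((¬χ → (χ ∧ ¬χ)) ∨ ((ψ ∨ φ) ∧ ¬φ)) ∧ ((ψ ∧ χ) ∨ (¬(ψ → ψ) → ¬φ))) = ¬1 = 0
(((¬φ ∨ (ψ ∨ (φ ∧ φ))) ∨ ((((ψ ∧ χ) ∨ χ) ∧ ¬(ψ ∧ ψ)) ∧ ((ψ ∧ χ) → ((ψ → ψ) → χ)))) → ¬¬((ψ ∨ φ) ∧ ¬(φ ∨ χ))) ∨ ¬(((¬χ → (χ ∧ ¬χ)) ∨ ((ψ ∨ φ) ∧ ¬φ)) ∧ ((ψ ∧ χ) ∨ (¬(ψ → ψ) → ¬φ))) = 4/5 ∨ 0 = 4/5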